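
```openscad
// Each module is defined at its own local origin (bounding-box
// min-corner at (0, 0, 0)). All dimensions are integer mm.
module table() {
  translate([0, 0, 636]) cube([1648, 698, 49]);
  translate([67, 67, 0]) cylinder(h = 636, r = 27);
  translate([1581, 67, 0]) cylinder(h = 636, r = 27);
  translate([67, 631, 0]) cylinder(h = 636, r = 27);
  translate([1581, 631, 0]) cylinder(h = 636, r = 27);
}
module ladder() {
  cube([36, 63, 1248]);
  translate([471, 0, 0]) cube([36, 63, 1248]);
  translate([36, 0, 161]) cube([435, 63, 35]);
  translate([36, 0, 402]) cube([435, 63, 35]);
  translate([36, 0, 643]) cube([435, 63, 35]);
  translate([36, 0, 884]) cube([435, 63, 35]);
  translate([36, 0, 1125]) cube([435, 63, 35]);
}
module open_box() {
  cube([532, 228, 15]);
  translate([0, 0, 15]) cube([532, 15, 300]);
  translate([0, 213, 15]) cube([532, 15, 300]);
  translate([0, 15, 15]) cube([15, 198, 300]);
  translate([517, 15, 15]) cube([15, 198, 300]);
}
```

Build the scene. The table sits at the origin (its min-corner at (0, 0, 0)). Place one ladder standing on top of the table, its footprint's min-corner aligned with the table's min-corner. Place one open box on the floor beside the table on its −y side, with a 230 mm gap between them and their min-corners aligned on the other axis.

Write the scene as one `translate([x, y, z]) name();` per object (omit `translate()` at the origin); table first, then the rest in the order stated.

table();
translate([0, 0, 685]) ladder();
translate([0, -458, 0]) open_box();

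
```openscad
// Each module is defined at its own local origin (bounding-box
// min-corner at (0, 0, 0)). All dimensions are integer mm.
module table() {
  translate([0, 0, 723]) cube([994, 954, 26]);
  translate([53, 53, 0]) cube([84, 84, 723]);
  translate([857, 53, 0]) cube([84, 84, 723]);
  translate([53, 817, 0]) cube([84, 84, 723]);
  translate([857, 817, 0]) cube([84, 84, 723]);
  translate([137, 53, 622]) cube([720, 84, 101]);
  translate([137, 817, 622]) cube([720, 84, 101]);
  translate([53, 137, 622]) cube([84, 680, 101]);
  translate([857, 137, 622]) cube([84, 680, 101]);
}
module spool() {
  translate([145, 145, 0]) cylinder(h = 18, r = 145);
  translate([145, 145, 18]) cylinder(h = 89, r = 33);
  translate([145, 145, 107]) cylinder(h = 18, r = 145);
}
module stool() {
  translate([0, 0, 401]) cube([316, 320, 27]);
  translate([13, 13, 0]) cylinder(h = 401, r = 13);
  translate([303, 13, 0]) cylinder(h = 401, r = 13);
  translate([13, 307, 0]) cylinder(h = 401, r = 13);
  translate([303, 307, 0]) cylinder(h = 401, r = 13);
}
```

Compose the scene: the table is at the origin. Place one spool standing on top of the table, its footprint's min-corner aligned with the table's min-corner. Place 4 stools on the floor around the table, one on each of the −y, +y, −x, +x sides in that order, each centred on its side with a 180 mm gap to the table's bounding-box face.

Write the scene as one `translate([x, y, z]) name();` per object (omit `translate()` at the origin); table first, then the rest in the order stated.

table();
translate([0, 0, 749]) spool();
translate([339, -500, 0]) stool();
translate([339, 1134, 0]) stool();
translate([-496, 317, 0]) stool();
translate([1174, 317, 0]) stool();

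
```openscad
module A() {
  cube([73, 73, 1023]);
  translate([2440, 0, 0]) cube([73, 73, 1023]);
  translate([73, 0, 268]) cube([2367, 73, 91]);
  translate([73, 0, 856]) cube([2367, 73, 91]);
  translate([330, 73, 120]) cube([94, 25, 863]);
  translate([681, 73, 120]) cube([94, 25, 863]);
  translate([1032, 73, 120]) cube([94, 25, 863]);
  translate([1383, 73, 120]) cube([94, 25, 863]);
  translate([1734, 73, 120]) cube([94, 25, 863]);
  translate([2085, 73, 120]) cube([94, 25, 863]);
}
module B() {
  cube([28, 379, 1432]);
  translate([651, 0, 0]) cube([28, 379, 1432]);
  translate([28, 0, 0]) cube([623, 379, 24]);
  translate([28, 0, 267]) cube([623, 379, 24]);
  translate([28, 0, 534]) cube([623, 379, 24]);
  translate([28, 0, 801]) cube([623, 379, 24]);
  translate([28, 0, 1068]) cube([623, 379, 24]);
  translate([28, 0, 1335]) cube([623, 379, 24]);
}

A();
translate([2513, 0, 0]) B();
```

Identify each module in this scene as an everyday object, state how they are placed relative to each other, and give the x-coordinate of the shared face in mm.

A is a fence section. B is a bookshelf. The bookshelf is against the fence section's +x side, with their −y faces flush. The x-coordinate of the shared face is 2513 mm.

The fence section's +x face and the bookshelf's −x face are both at x = 2513 mm.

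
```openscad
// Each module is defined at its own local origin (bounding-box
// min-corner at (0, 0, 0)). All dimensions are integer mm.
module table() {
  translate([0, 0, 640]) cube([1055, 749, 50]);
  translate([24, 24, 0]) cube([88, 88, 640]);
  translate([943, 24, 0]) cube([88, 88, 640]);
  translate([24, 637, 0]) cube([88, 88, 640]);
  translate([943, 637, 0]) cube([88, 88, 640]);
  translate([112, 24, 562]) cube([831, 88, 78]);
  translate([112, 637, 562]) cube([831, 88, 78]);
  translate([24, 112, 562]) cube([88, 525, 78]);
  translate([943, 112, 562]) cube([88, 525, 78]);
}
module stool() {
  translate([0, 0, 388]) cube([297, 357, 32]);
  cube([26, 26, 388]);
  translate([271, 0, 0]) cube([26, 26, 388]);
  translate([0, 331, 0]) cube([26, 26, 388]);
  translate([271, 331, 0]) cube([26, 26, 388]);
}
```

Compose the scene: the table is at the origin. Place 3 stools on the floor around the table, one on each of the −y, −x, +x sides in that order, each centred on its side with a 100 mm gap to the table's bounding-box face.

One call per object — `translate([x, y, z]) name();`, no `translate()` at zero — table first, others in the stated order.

table();
translate([379, -457, 0]) stool();
translate([-397, 196, 0]) stool();
translate([1155, 196, 0]) stool();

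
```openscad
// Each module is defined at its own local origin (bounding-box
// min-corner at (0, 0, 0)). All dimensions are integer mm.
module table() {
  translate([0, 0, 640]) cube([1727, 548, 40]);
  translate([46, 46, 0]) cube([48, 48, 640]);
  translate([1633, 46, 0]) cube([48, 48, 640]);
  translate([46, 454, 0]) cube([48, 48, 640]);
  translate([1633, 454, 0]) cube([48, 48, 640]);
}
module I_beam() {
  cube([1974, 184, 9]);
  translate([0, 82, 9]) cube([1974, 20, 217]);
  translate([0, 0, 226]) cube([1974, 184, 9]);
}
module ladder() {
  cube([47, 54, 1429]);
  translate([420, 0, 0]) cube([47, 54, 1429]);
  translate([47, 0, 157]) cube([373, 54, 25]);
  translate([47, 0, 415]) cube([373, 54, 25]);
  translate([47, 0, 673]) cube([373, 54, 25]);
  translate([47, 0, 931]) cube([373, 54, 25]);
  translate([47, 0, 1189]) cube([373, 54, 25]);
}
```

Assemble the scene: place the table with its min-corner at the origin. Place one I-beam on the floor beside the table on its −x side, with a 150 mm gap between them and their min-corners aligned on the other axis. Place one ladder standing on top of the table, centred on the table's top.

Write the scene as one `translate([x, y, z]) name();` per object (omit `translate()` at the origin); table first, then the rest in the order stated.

table();
translate([-2124, 0, 0]) I_beam();
translate([630, 247, 680]) ladder();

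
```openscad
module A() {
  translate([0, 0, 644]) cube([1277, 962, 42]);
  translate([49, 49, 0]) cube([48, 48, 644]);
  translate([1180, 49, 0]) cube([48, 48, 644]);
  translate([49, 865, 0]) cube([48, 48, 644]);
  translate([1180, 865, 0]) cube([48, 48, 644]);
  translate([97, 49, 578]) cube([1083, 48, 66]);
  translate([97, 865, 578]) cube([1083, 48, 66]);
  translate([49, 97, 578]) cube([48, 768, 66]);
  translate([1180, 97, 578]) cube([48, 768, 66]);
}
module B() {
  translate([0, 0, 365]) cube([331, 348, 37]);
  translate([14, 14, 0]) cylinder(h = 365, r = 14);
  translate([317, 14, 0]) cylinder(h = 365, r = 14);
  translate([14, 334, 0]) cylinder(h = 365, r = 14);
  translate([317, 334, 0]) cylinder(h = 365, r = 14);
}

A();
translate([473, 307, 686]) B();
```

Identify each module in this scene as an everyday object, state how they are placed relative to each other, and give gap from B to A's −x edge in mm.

A is a table. B is a stool. The stool is on top of the table, centred. The gap from the stool to the table's −x edge is 473 mm.

The stool's min-x is at 473; the table's min-x is 0; gap = 473 mm.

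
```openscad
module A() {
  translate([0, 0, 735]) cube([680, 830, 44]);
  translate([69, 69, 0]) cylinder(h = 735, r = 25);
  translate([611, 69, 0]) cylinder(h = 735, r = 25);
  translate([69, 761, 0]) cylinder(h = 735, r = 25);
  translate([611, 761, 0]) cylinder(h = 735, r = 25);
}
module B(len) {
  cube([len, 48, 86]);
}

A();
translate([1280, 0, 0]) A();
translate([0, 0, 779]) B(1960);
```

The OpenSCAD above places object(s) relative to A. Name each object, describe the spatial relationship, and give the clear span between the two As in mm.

Second table starts at x = 1280; first ends at x = 680; clear span = 1280 − 680 = 600 mm.

A is a table. B is a beam. A beam spans the tops of two tables. The clear span between the two tables is 600 mm.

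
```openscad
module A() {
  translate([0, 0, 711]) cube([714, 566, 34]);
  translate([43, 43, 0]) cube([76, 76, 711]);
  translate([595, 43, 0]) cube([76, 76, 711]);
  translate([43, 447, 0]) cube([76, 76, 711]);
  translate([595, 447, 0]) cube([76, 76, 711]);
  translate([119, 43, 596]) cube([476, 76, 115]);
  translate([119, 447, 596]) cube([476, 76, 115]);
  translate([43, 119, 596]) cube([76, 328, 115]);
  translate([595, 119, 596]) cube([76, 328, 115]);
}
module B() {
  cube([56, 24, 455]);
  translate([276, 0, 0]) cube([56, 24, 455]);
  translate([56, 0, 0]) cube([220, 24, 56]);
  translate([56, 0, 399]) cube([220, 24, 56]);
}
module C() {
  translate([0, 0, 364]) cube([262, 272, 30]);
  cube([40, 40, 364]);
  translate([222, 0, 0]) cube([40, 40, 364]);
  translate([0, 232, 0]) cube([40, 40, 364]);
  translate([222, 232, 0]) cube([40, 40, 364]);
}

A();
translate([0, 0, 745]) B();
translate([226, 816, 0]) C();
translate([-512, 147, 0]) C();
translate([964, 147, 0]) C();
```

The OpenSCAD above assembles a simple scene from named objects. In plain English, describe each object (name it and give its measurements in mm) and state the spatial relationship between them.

A is a rectangular dining table. The top is 714×566×34 mm with its upper surface at z = 745 mm. It stands on four 76×76 mm square legs, each inset 43 mm from the nearest pair of top edges, running from the floor to the underside of the top. Four apron rails, 76 mm thick and 115 mm tall, run between adjacent legs with their top edges flush with the underside of the top and their outer faces flush with the legs' outer faces.

B is a picture frame with a 220×343 mm rectangular opening (x by z) and a uniform 56 mm border on every side. Frame depth is 24 mm along y. It is built from two vertical stiles running the full outside height and two horizontal rails spanning the gap between the stiles.

C is a four-legged stool. The seat is a 262×272×30 mm slab whose top surface is at z = 394 mm; four square legs, each 40×40 mm in cross-section, run from the floor (z = 0) to the underside of the seat, each flush with a corner of the seat.

The picture frame is on top of the table. Three stools sit around the table at the +y, −x, +x sides.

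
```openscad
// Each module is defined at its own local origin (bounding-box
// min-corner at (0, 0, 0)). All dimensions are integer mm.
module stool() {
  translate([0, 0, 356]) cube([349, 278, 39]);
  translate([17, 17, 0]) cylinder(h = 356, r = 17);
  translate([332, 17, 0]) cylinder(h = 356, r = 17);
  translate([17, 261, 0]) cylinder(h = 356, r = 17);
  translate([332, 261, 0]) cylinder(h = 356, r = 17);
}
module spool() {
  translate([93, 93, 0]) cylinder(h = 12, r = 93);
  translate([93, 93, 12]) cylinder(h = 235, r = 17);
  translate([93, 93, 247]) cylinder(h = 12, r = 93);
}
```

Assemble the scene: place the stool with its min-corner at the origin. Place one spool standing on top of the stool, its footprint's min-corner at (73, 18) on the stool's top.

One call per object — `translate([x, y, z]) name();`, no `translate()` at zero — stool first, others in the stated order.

stool();
translate([73, 18, 395]) spool();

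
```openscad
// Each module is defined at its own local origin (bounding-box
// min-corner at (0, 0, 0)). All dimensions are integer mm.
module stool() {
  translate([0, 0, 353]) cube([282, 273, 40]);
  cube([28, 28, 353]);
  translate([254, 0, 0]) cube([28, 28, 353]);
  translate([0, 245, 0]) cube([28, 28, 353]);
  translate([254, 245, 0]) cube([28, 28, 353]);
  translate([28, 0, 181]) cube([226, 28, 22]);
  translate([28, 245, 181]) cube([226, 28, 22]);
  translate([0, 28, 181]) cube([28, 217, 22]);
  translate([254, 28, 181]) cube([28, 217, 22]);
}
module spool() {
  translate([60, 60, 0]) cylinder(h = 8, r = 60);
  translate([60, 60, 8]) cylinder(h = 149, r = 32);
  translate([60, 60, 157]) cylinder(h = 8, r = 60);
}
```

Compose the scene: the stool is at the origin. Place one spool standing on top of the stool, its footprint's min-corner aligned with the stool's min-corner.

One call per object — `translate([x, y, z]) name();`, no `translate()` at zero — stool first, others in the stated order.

stool();
translate([0, 0, 393]) spool();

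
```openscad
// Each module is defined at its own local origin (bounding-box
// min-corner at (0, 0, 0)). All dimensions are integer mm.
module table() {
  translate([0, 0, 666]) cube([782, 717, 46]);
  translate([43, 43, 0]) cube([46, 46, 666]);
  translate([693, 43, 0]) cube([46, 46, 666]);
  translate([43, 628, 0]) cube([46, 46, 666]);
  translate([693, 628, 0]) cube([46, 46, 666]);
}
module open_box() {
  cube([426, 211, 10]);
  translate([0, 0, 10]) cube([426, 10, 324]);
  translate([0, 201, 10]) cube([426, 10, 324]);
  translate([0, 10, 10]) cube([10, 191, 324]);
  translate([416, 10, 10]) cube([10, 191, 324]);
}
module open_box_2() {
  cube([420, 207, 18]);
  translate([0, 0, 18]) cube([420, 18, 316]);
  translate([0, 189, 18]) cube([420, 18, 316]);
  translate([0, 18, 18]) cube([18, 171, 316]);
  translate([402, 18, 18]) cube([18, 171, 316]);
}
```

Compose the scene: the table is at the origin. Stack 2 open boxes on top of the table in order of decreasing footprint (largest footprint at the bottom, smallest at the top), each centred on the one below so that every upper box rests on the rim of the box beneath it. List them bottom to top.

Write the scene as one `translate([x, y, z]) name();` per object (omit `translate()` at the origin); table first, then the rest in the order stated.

table();
translate([178, 253, 712]) open_box();
translate([181, 255, 1046]) open_box_2();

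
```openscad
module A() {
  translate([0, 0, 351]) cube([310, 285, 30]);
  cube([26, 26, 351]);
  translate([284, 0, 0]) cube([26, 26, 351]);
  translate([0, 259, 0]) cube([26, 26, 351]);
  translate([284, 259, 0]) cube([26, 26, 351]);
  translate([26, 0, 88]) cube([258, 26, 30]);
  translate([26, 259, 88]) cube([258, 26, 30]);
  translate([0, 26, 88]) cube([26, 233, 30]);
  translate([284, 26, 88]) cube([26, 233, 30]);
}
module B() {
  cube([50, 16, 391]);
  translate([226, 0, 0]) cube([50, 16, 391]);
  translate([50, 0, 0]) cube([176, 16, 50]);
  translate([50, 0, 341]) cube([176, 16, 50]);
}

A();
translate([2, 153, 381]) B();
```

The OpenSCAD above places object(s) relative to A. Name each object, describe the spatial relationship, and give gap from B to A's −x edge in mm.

The picture frame's min-x is at 2; the stool's min-x is 0; gap = 2 mm.

A is a stool. B is a picture frame. The picture frame is on top of the stool. The gap from the picture frame to the stool's −x edge is 2 mm.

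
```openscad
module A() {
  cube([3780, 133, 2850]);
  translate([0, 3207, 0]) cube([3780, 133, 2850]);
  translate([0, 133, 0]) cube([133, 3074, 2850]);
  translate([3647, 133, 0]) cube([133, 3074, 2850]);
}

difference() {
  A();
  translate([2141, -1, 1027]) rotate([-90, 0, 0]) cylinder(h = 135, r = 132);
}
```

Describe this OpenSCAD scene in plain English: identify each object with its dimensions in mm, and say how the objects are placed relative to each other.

A is a box-shaped house frame (walls only): outside footprint 3780×3340 mm, wall height 2850 mm, wall thickness 133 mm. The two y-facing walls run the full x-width; the two x-facing walls fit between the inner faces of the y-facing walls.

The house frame has a circular hole of radius 132 mm through its front wall, centred at (x = 2141, z = 1027).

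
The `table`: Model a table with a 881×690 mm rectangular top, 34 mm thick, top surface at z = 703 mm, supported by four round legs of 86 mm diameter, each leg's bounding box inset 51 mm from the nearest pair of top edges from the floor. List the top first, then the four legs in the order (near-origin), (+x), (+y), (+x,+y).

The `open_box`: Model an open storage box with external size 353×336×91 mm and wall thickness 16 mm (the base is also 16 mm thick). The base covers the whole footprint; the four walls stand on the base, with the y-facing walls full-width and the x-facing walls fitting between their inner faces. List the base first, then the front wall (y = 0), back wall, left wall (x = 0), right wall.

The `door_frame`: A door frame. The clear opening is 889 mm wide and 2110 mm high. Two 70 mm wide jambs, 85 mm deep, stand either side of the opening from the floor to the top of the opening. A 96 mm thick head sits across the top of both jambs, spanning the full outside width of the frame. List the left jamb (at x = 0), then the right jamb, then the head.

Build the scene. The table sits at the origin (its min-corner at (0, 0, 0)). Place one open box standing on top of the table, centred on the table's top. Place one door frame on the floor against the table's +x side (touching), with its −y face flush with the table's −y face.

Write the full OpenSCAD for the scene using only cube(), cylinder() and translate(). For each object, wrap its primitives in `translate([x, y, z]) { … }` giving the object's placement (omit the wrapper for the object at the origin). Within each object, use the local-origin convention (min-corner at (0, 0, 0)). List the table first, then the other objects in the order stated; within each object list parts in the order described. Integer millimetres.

translate([0, 0, 669]) cube([881, 690, 34]);
translate([94, 94, 0]) cylinder(h = 669, r = 43);
translate([787, 94, 0]) cylinder(h = 669, r = 43);
translate([94, 596, 0]) cylinder(h = 669, r = 43);
translate([787, 596, 0]) cylinder(h = 669, r = 43);
translate([264, 177, 703]) {
  cube([353, 336, 16]);
  translate([0, 0, 16]) cube([353, 16, 75]);
  translate([0, 320, 16]) cube([353, 16, 75]);
  translate([0, 16, 16]) cube([16, 304, 75]);
  translate([337, 16, 16]) cube([16, 304, 75]);
}
translate([881, 0, 0]) {
  cube([70, 85, 2110]);
  translate([959, 0, 0]) cube([70, 85, 2110]);
  translate([0, 0, 2110]) cube([1029, 85, 96]);
}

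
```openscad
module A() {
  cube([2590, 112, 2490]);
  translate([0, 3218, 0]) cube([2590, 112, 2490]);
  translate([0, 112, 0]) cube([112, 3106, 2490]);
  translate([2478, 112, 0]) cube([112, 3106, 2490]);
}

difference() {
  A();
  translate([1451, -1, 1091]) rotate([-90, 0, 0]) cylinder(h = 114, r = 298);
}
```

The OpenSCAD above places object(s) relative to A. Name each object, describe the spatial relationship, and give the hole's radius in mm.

A is a house frame. The house frame has a circular hole through its front wall. The hole's radius is 298 mm.

The subtracted cylinder has r = 298 mm.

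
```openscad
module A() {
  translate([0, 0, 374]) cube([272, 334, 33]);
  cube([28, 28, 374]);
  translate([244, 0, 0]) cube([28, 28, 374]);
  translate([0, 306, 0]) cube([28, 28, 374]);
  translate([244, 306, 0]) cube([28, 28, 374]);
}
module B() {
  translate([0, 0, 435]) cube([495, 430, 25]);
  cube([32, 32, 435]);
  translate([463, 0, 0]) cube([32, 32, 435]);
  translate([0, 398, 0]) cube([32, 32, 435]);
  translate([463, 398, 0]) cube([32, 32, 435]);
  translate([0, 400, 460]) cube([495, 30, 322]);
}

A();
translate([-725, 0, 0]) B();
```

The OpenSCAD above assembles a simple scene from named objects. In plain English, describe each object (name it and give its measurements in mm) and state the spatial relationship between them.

A is a simple wooden stool: a rectangular seat 272 mm (x) by 334 mm (y), 33 mm thick, top face at z = 407 mm, on four square legs, each 28×28 mm in cross-section. The legs rest on z = 0, each flush with a corner of the seat.

B is a chair. The seat is a 495×430×25 mm slab with its top at z = 460 mm, on four 32×32 mm corner legs (flush with the seat edges, standing on z = 0). A flat backrest 30 mm thick, 322 mm tall, spans the full seat width and rises from the seat top along its +y edge, rear face flush with the rear of the seat.

The chair is on the floor beside the stool on its −x side.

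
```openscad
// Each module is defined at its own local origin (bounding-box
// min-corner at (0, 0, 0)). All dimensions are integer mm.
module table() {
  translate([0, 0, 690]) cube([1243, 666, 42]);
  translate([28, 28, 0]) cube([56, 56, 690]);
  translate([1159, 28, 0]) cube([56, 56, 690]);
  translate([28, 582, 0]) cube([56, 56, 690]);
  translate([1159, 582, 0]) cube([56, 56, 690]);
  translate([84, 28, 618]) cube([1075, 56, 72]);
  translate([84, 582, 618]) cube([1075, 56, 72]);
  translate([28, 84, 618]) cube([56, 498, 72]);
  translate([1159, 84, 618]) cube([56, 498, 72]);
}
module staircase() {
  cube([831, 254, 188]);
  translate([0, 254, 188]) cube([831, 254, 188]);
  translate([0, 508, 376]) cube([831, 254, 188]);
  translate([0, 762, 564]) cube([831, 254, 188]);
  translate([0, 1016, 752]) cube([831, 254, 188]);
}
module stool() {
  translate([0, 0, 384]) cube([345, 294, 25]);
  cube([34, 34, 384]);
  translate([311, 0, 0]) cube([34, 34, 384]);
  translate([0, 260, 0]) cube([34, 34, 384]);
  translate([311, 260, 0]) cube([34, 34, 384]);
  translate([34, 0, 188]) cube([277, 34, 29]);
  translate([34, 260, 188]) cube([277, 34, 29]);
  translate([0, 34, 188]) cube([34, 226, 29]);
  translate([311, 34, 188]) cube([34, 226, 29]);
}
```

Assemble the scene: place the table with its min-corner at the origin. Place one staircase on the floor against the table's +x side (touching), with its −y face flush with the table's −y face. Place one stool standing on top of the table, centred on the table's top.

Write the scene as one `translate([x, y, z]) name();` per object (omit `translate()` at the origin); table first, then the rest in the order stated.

table();
translate([1243, 0, 0]) staircase();
translate([449, 186, 732]) stool();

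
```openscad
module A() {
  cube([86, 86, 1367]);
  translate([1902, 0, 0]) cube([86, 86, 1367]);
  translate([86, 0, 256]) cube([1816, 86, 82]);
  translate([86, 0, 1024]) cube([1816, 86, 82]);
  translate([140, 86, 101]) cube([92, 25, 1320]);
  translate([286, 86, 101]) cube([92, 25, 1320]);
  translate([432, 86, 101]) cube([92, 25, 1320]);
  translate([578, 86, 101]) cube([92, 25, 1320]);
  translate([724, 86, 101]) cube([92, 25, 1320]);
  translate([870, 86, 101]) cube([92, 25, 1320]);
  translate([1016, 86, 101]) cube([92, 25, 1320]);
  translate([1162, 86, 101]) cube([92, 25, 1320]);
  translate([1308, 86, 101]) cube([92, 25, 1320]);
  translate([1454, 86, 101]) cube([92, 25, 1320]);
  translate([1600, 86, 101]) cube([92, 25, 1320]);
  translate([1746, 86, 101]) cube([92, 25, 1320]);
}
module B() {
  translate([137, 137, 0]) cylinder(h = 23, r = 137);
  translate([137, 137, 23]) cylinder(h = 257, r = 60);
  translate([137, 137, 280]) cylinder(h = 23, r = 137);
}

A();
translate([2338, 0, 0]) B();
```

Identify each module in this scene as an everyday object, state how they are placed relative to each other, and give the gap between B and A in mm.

The spool's nearest face is 350 mm from the fence section's +x face.

A is a fence section. B is a spool. The spool is on the floor beside the fence section on its +x side. The gap between the spool and the fence section is 350 mm.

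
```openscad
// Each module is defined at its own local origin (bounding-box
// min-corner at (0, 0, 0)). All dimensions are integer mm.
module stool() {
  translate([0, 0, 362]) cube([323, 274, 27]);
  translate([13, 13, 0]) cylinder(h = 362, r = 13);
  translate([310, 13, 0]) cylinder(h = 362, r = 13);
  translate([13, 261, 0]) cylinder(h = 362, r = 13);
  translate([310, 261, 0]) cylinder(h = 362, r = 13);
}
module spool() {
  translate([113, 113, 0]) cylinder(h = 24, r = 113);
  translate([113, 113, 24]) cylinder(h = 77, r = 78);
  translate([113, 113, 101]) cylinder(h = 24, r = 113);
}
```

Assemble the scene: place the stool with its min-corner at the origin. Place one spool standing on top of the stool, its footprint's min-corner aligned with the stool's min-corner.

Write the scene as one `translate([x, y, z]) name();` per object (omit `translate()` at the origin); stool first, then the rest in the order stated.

stool();
translate([0, 0, 389]) spool();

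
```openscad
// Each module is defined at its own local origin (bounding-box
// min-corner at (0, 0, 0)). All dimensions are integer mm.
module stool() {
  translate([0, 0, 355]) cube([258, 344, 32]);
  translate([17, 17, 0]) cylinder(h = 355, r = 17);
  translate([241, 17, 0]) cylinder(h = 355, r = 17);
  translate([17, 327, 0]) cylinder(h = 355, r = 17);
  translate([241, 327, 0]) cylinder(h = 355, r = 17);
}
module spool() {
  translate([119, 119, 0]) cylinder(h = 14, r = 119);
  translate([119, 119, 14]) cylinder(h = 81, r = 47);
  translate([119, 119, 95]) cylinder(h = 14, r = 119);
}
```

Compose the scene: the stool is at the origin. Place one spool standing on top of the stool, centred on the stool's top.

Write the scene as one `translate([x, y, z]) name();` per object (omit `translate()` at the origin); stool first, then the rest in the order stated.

stool();
translate([10, 53, 387]) spool();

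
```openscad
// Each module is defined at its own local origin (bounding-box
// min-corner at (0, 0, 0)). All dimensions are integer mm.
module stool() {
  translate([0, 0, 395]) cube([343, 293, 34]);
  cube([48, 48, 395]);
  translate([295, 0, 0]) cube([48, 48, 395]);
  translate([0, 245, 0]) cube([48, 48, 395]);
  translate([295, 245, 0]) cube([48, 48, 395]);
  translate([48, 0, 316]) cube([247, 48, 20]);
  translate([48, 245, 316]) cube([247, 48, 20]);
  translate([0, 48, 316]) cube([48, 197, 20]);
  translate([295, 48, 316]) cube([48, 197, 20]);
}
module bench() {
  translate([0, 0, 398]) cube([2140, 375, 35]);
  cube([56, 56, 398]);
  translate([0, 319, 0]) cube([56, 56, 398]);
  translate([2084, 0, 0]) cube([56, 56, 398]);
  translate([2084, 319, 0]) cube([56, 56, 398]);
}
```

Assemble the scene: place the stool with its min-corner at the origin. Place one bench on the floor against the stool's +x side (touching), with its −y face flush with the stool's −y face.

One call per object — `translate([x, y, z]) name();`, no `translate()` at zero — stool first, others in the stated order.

stool();
translate([343, 0, 0]) bench();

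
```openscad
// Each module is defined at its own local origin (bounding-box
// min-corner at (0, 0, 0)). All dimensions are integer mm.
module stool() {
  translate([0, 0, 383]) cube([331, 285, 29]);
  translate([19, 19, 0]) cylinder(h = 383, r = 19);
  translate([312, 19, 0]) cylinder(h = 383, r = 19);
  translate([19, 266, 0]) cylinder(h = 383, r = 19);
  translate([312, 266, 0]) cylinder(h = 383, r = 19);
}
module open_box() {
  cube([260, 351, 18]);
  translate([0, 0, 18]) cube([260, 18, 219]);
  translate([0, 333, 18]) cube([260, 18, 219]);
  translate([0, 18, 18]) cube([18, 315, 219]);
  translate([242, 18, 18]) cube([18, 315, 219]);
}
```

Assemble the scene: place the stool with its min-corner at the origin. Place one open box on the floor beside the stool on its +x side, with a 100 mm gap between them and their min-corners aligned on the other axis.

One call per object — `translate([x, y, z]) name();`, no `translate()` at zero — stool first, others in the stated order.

stool();
translate([431, 0, 0]) open_box();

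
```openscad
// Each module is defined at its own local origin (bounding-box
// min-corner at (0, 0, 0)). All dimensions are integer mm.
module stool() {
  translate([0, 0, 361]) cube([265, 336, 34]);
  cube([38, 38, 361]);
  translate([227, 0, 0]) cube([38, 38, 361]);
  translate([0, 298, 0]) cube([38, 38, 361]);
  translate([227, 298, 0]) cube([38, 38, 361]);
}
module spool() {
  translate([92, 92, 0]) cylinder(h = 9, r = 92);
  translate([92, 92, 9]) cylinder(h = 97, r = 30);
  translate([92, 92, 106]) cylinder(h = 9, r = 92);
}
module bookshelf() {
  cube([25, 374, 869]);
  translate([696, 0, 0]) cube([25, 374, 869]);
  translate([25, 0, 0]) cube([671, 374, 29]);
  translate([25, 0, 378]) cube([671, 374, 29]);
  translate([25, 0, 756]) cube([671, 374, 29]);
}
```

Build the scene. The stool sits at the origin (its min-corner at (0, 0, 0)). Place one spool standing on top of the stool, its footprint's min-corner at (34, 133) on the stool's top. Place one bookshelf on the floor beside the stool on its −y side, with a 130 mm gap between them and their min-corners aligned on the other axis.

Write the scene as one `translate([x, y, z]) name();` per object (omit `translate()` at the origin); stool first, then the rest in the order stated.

stool();
translate([34, 133, 395]) spool();
translate([0, -504, 0]) bookshelf();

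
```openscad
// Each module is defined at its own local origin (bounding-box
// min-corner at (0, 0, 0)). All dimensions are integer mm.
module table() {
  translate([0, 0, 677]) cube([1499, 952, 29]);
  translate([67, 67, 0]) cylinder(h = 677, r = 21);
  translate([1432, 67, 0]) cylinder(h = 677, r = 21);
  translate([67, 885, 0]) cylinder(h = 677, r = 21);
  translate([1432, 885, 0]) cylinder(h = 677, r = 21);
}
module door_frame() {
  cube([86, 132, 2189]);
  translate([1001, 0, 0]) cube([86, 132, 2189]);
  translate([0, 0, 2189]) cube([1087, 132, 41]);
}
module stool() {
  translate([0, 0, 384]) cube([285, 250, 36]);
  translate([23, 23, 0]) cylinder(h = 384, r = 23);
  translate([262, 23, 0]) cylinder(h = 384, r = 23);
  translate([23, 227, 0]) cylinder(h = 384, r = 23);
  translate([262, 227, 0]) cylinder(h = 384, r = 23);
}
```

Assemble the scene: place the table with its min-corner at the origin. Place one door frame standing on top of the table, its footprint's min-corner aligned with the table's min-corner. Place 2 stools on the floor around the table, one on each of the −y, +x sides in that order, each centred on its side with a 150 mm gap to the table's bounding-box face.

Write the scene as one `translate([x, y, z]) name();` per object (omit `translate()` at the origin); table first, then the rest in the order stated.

table();
translate([0, 0, 706]) door_frame();
translate([607, -400, 0]) stool();
translate([1649, 351, 0]) stool();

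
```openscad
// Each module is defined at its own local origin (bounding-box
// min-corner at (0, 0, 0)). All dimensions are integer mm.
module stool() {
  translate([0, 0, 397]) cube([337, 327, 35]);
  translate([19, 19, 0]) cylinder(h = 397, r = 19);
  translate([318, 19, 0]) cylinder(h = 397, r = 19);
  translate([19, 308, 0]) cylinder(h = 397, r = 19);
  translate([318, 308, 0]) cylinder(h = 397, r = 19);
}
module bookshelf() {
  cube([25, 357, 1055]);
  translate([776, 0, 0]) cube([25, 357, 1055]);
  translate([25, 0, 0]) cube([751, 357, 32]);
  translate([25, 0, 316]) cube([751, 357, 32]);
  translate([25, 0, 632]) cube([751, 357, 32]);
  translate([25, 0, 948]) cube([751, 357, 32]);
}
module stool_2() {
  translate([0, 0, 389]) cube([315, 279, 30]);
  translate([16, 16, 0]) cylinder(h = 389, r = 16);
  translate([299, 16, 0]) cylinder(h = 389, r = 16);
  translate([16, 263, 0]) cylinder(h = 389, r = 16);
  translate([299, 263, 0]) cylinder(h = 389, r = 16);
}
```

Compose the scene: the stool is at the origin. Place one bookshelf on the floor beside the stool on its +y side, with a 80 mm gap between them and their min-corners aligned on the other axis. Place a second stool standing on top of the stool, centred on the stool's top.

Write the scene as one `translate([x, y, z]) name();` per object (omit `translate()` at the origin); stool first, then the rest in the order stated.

stool();
translate([0, 407, 0]) bookshelf();
translate([11, 24, 432]) stool_2();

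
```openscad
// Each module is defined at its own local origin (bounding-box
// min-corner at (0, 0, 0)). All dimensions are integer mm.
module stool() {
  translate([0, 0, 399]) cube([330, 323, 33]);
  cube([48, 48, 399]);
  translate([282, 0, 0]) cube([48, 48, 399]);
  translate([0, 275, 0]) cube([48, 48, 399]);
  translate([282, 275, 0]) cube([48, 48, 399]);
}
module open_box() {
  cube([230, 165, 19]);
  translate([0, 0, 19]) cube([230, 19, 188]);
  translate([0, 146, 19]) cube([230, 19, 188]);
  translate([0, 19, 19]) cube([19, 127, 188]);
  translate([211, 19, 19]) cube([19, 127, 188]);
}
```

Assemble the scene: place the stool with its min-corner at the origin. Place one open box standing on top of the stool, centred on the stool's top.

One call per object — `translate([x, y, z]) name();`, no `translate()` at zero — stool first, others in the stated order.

stool();
translate([50, 79, 432]) open_box();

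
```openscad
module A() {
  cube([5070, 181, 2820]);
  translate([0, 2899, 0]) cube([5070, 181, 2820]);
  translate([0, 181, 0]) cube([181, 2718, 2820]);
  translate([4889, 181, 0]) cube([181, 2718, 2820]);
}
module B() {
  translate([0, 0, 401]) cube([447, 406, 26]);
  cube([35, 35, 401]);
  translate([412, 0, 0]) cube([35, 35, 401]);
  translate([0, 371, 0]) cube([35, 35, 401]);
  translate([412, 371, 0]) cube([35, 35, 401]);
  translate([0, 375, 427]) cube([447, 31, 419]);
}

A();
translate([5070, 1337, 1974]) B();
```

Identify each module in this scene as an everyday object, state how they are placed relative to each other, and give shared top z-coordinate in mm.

Both tops at z = 2820 mm.

A is a house frame. B is a chair. The chair is beside the house frame with their tops flush at z = 2820. The shared top z-coordinate is 2820 mm.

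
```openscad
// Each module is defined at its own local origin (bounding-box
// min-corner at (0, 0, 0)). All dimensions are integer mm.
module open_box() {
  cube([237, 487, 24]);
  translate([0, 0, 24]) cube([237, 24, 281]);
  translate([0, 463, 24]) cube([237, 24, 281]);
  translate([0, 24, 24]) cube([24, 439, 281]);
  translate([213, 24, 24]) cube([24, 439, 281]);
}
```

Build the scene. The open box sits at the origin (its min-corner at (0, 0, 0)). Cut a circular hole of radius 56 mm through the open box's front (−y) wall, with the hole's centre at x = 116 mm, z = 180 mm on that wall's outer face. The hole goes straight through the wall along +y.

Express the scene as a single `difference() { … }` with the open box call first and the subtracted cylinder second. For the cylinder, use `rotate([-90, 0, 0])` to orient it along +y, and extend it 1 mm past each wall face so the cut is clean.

difference() {
  open_box();
  translate([116, -1, 180]) rotate([-90, 0, 0]) cylinder(h = 26, r = 56);
}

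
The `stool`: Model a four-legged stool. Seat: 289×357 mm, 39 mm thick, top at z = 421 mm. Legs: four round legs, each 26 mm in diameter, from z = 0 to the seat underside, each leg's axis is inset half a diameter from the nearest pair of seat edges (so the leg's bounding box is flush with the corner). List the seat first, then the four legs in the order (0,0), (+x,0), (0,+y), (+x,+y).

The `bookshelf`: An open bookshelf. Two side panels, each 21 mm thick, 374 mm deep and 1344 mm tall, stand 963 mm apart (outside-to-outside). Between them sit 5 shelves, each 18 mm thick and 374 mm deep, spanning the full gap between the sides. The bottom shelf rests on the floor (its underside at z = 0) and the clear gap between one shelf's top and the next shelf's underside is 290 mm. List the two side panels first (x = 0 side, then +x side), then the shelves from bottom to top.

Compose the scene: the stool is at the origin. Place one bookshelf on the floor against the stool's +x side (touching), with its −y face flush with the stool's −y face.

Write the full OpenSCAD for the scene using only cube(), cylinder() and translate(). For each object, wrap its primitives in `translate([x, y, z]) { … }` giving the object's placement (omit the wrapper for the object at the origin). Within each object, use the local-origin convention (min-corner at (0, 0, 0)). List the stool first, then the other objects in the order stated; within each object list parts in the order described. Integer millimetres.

translate([0, 0, 382]) cube([289, 357, 39]);
translate([13, 13, 0]) cylinder(h = 382, r = 13);
translate([276, 13, 0]) cylinder(h = 382, r = 13);
translate([13, 344, 0]) cylinder(h = 382, r = 13);
translate([276, 344, 0]) cylinder(h = 382, r = 13);
translate([289, 0, 0]) {
  cube([21, 374, 1344]);
  translate([942, 0, 0]) cube([21, 374, 1344]);
  translate([21, 0, 0]) cube([921, 374, 18]);
  translate([21, 0, 308]) cube([921, 374, 18]);
  translate([21, 0, 616]) cube([921, 374, 18]);
  translate([21, 0, 924]) cube([921, 374, 18]);
  translate([21, 0, 1232]) cube([921, 374, 18]);
}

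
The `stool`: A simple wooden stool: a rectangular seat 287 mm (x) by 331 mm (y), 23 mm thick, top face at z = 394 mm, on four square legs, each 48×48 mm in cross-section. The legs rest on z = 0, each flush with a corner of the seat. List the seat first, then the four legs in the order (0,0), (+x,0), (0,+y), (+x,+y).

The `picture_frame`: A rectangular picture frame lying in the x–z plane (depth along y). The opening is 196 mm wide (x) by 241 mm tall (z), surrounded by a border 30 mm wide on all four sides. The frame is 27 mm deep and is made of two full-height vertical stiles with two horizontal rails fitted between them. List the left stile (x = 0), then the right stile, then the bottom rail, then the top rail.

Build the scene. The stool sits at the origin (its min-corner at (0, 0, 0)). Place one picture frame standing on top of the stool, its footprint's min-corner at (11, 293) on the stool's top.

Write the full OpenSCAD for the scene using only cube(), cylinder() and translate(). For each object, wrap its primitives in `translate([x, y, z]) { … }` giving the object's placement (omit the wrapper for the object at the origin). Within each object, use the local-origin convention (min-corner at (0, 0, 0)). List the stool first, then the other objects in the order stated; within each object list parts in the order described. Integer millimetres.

translate([0, 0, 371]) cube([287, 331, 23]);
cube([48, 48, 371]);
translate([239, 0, 0]) cube([48, 48, 371]);
translate([0, 283, 0]) cube([48, 48, 371]);
translate([239, 283, 0]) cube([48, 48, 371]);
translate([11, 293, 394]) {
  cube([30, 27, 301]);
  translate([226, 0, 0]) cube([30, 27, 301]);
  translate([30, 0, 0]) cube([196, 27, 30]);
  translate([30, 0, 271]) cube([196, 27, 30]);
}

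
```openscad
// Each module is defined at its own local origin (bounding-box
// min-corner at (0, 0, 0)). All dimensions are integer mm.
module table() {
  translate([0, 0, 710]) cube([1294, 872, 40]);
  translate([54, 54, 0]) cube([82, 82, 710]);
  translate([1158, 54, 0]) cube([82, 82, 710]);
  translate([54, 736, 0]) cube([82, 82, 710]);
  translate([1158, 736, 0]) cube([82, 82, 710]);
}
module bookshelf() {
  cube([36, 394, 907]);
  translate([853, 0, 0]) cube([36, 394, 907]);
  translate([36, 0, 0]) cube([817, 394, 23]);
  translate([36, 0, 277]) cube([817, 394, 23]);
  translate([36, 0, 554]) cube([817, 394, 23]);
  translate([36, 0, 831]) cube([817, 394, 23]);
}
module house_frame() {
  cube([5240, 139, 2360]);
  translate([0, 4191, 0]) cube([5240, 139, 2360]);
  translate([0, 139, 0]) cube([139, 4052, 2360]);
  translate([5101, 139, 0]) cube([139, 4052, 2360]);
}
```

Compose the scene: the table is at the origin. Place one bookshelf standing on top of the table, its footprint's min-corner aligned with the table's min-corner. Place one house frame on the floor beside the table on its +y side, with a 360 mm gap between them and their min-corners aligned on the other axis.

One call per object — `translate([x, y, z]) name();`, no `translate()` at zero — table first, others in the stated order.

table();
translate([0, 0, 750]) bookshelf();
translate([0, 1232, 0]) house_frame();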